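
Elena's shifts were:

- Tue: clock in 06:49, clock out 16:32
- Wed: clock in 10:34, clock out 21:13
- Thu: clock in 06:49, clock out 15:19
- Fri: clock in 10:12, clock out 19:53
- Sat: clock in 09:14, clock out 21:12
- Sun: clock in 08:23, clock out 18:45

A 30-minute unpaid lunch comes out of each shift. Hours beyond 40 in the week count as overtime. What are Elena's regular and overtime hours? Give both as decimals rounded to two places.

Tue: 06:49–16:32 = 9 h 43 min; less 30 min break → 9 h 13 min
Wed: 10:34–21:13 = 10 h 39 min; less 30 min break → 10 h 9 min
Thu: 06:49–15:19 = 8 h 30 min; less 30 min break → 8 h 0 min
Fri: 10:12–19:53 = 9 h 41 min; less 30 min break → 9 h 11 min
Sat: 09:14–21:12 = 11 h 58 min; less 30 min break → 11 h 28 min
Sun: 08:23–18:45 = 10 h 22 min; less 30 min break → 9 h 52 min
Total worked: 57 h 53 min = 57.88 h.
Threshold 40 h → overtime 17 h 53 min, regular 40 h 0 min.

Regular 40.00 hours, overtime 17.88 hours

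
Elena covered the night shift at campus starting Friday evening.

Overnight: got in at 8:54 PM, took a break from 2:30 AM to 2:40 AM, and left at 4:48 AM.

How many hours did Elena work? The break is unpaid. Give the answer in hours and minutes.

7 h 44 min

Overnight: 8:54 PM → midnight = 3 h 6 min; midnight → 4:48 AM = 4 h 48 min; span 7 h 54 min; less 10 min break → 7 h 44 min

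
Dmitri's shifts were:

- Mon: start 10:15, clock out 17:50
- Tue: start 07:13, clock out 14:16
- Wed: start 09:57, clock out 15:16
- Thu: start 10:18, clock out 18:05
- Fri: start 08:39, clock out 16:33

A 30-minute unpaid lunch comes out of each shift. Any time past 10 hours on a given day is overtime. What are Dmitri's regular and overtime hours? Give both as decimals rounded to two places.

Mon: 10:15–17:50 = 7 h 35 min; less 30 min break → 7 h 5 min
Tue: 07:13–14:16 = 7 h 3 min; less 30 min break → 6 h 33 min
Wed: 09:57–15:16 = 5 h 19 min; less 30 min break → 4 h 49 min
Thu: 10:18–18:05 = 7 h 47 min; less 30 min break → 7 h 17 min
Fri: 08:39–16:33 = 7 h 54 min; less 30 min break → 7 h 24 min
Mon reg 7 h 5 min / OT 0 h 0 min; Tue reg 6 h 33 min / OT 0 h 0 min; Wed reg 4 h 49 min / OT 0 h 0 min; Thu reg 7 h 17 min / OT 0 h 0 min; Fri reg 7 h 24 min / OT 0 h 0 min.
Totals: regular 33 h 8 min, overtime 0 h 0 min.

Regular 33.13 hours, overtime 0.00 hours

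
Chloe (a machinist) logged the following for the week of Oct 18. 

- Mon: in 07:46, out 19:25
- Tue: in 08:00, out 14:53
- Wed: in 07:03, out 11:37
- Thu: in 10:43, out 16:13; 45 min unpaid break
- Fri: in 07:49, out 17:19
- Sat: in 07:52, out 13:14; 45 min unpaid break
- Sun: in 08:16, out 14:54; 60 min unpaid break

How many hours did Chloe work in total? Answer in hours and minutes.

Mon: 07:46–19:25 = 11 h 39 min
Tue: 08:00–14:53 = 6 h 53 min
Wed: 07:03–11:37 = 4 h 34 min
Thu: 10:43–16:13 = 5 h 30 min; less 45 min break → 4 h 45 min
Fri: 07:49–17:19 = 9 h 30 min
Sat: 07:52–13:14 = 5 h 22 min; less 45 min break → 4 h 37 min
Sun: 08:16–14:54 = 6 h 38 min; less 60 min break → 5 h 38 min
Total: 11 h 39 min + 6 h 53 min + 4 h 34 min + 4 h 45 min + 9 h 30 min + 4 h 37 min + 5 h 38 min = 47 h 36 min.

47 h 36 min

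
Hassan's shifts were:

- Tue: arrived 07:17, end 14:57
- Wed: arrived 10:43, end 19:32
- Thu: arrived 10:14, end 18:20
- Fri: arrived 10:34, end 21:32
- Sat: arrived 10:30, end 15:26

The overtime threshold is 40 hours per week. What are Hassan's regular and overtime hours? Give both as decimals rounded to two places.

Tue: 07:17–14:57 = 7 h 40 min
Wed: 10:43–19:32 = 8 h 49 min
Thu: 10:14–18:20 = 8 h 6 min
Fri: 10:34–21:32 = 10 h 58 min
Sat: 10:30–15:26 = 4 h 56 min
Total worked: 40 h 29 min = 40.48 h.
Threshold 40 h → overtime 0 h 29 min, regular 40 h 0 min.

Regular 40.00 hours, overtime 0.48 hours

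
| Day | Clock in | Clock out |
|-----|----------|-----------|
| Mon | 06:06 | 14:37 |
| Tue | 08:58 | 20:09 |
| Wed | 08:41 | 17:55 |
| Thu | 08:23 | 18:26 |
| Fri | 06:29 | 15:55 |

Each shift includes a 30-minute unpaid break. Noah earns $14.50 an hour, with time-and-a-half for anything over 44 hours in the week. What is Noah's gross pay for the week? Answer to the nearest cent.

$679.69

Mon: 06:06–14:37 = 8 h 31 min; less 30 min break → 8 h 1 min
Tue: 08:58–20:09 = 11 h 11 min; less 30 min break → 10 h 41 min
Wed: 08:41–17:55 = 9 h 14 min; less 30 min break → 8 h 44 min
Thu: 08:23–18:26 = 10 h 3 min; less 30 min break → 9 h 33 min
Fri: 06:29–15:55 = 9 h 26 min; less 30 min break → 8 h 56 min
Total worked: 45 h 55 min = 2755 min.
Regular 44 h 0 min = 2640 min at $14.50/h; overtime 1 h 55 min = 115 min at $21.75/h.
Pay = (2640 × $14.50 + 115 × $21.75) ÷ 60 = $679.69.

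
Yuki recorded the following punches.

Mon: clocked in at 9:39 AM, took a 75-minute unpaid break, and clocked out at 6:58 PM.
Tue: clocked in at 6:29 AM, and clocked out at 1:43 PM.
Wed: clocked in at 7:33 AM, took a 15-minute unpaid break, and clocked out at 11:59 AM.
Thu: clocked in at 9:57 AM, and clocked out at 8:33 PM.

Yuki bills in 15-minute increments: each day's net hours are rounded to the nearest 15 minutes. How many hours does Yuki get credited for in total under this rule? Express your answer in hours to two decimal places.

30.00 hours

Mon: 9:39 AM–6:58 PM = 9 h 19 min − 75 min = 8 h 4 min → rounds to 8 h 0 min
Tue: 6:29 AM–1:43 PM = 7 h 14 min → rounds to 7 h 15 min
Wed: 7:33 AM–11:59 AM = 4 h 26 min − 15 min = 4 h 11 min → rounds to 4 h 15 min
Thu: 9:57 AM–8:33 PM = 10 h 36 min → rounds to 10 h 30 min
Total credited: 30 h 0 min.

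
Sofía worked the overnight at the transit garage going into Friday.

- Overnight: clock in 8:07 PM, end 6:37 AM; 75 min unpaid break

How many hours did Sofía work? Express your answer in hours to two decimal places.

9.25 hours

Overnight: 8:07 PM → midnight = 3 h 53 min; midnight → 6:37 AM = 6 h 37 min; span 10 h 30 min; less 75 min break → 9 h 15 min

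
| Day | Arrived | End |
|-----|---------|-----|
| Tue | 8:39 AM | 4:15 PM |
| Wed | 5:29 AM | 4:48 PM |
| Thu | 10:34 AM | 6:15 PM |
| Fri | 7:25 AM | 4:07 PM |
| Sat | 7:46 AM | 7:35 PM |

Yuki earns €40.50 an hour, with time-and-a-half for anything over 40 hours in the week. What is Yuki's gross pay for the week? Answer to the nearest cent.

€2052.34

Tue: 8:39 AM–4:15 PM = 7 h 36 min
Wed: 5:29 AM–4:48 PM = 11 h 19 min
Thu: 10:34 AM–6:15 PM = 7 h 41 min
Fri: 7:25 AM–4:07 PM = 8 h 42 min
Sat: 7:46 AM–7:35 PM = 11 h 49 min
Total worked: 47 h 7 min = 2827 min.
Regular 40 h 0 min = 2400 min at €40.50/h; overtime 7 h 7 min = 427 min at €60.75/h.
Pay = (2400 × €40.50 + 427 × €60.75) ÷ 60 = €2052.34.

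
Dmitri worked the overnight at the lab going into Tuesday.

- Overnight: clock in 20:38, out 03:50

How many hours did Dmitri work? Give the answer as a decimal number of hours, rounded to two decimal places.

Overnight: 20:38 → midnight = 3 h 22 min; midnight → 03:50 = 3 h 50 min; span 7 h 12 min

7.20 hours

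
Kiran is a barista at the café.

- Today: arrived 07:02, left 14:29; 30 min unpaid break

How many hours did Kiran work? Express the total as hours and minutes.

Today: 07:02–14:29 = 7 h 27 min; less 30 min break → 6 h 57 min

6 h 57 min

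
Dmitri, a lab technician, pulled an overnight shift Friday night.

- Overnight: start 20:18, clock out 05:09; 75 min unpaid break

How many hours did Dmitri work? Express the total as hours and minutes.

Overnight: 20:18 → midnight = 3 h 42 min; midnight → 05:09 = 5 h 9 min; span 8 h 51 min; less 75 min break → 7 h 36 min

7 h 36 min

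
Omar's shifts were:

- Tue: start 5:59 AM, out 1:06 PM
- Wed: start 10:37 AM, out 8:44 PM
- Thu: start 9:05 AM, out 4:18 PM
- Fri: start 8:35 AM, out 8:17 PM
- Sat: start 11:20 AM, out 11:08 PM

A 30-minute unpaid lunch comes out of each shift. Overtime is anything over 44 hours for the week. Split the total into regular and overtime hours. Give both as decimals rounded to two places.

Tue: 5:59 AM–1:06 PM = 7 h 7 min; less 30 min break → 6 h 37 min
Wed: 10:37 AM–8:44 PM = 10 h 7 min; less 30 min break → 9 h 37 min
Thu: 9:05 AM–4:18 PM = 7 h 13 min; less 30 min break → 6 h 43 min
Fri: 8:35 AM–8:17 PM = 11 h 42 min; less 30 min break → 11 h 12 min
Sat: 11:20 AM–11:08 PM = 11 h 48 min; less 30 min break → 11 h 18 min
Total worked: 45 h 27 min = 45.45 h.
Threshold 44 h → overtime 1 h 27 min, regular 44 h 0 min.

Regular 44.00 hours, overtime 1.45 hours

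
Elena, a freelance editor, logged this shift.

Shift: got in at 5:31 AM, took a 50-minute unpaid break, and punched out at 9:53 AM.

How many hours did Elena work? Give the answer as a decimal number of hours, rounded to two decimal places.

Shift: 5:31 AM–9:53 AM = 4 h 22 min; less 50 min break → 3 h 32 min

3.53 hours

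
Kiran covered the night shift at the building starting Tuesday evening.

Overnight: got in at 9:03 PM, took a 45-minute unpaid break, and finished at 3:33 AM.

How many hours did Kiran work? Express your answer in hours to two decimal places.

Overnight: 9:03 PM → midnight = 2 h 57 min; midnight → 3:33 AM = 3 h 33 min; span 6 h 30 min; less 45 min break → 5 h 45 min

5.75 hours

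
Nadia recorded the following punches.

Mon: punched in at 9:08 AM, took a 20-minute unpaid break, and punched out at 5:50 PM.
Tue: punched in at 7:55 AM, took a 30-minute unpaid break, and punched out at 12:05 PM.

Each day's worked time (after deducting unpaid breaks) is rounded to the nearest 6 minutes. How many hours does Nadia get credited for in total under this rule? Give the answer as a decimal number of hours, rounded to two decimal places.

Mon: 9:08 AM–5:50 PM = 8 h 42 min − 20 min = 8 h 22 min → rounds to 8 h 24 min
Tue: 7:55 AM–12:05 PM = 4 h 10 min − 30 min = 3 h 40 min → rounds to 3 h 42 min
Total credited: 12 h 6 min.

12.10 hours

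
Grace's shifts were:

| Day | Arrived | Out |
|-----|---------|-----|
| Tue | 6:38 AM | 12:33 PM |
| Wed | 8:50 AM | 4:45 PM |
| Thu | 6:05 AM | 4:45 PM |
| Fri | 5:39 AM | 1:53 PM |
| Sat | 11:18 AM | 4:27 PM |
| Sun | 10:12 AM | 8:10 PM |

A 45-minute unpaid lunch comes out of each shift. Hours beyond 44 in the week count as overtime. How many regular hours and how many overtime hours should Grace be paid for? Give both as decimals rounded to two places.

Regular 43.35 hours, overtime 0.00 hours

Tue: 6:38 AM–12:33 PM = 5 h 55 min; less 45 min break → 5 h 10 min
Wed: 8:50 AM–4:45 PM = 7 h 55 min; less 45 min break → 7 h 10 min
Thu: 6:05 AM–4:45 PM = 10 h 40 min; less 45 min break → 9 h 55 min
Fri: 5:39 AM–1:53 PM = 8 h 14 min; less 45 min break → 7 h 29 min
Sat: 11:18 AM–4:27 PM = 5 h 9 min; less 45 min break → 4 h 24 min
Sun: 10:12 AM–8:10 PM = 9 h 58 min; less 45 min break → 9 h 13 min
Total worked: 43 h 21 min = 43.35 h.
Threshold 44 h → overtime 0 h 0 min, regular 43 h 21 min.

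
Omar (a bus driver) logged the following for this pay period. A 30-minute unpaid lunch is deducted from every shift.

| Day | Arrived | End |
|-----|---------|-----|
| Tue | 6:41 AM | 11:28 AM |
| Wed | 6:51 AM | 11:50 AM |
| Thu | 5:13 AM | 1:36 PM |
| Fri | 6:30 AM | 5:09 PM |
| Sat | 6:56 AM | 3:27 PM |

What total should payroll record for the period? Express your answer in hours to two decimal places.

34.82 hours

Tue: 6:41 AM–11:28 AM = 4 h 47 min; less 30 min break → 4 h 17 min
Wed: 6:51 AM–11:50 AM = 4 h 59 min; less 30 min break → 4 h 29 min
Thu: 5:13 AM–1:36 PM = 8 h 23 min; less 30 min break → 7 h 53 min
Fri: 6:30 AM–5:09 PM = 10 h 39 min; less 30 min break → 10 h 9 min
Sat: 6:56 AM–3:27 PM = 8 h 31 min; less 30 min break → 8 h 1 min
Total: 4 h 17 min + 4 h 29 min + 7 h 53 min + 10 h 9 min + 8 h 1 min = 34 h 49 min.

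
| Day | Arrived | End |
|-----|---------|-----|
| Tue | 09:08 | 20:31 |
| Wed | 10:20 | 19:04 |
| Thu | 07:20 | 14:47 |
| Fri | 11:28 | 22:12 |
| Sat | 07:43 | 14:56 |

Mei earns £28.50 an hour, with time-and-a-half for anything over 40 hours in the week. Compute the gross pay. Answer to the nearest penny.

£1375.84

Tue: 09:08–20:31 = 11 h 23 min
Wed: 10:20–19:04 = 8 h 44 min
Thu: 07:20–14:47 = 7 h 27 min
Fri: 11:28–22:12 = 10 h 44 min
Sat: 07:43–14:56 = 7 h 13 min
Total worked: 45 h 31 min = 2731 min.
Regular 40 h 0 min = 2400 min at £28.50/h; overtime 5 h 31 min = 331 min at £42.75/h.
Pay = (2400 × £28.50 + 331 × £42.75) ÷ 60 = £1375.84.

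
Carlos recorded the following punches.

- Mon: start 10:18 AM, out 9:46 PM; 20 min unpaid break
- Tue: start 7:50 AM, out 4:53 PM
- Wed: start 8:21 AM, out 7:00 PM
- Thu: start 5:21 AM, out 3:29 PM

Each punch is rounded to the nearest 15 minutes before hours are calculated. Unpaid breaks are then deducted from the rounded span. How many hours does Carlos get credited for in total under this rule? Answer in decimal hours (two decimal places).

Mon: in 10:18 AM→10:15 AM, out 9:46 PM→9:45 PM; 11 h 30 min − 20 min = 11 h 10 min
Tue: in 7:50 AM→7:45 AM, out 4:53 PM→5:00 PM; 9 h 15 min
Wed: in 8:21 AM→8:15 AM, out 7:00 PM→7:00 PM; 10 h 45 min
Thu: in 5:21 AM→5:15 AM, out 3:29 PM→3:30 PM; 10 h 15 min
Total credited: 41 h 25 min.

41.42 hours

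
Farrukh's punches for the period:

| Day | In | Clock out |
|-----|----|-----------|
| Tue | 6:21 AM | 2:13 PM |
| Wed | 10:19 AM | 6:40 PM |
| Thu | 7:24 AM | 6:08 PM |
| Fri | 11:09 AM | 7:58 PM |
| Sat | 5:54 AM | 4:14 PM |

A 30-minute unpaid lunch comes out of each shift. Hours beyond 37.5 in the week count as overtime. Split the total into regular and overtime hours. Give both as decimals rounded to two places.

Regular 37.50 hours, overtime 6.10 hours

Tue: 6:21 AM–2:13 PM = 7 h 52 min; less 30 min break → 7 h 22 min
Wed: 10:19 AM–6:40 PM = 8 h 21 min; less 30 min break → 7 h 51 min
Thu: 7:24 AM–6:08 PM = 10 h 44 min; less 30 min break → 10 h 14 min
Fri: 11:09 AM–7:58 PM = 8 h 49 min; less 30 min break → 8 h 19 min
Sat: 5:54 AM–4:14 PM = 10 h 20 min; less 30 min break → 9 h 50 min
Total worked: 43 h 36 min = 43.60 h.
Threshold 37.5 h → overtime 6 h 6 min, regular 37 h 30 min.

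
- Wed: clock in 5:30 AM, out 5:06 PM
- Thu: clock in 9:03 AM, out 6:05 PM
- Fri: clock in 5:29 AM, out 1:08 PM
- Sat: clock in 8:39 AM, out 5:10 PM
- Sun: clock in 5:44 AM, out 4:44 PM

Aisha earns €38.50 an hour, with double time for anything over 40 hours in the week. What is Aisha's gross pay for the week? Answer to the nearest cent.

Wed: 5:30 AM–5:06 PM = 11 h 36 min
Thu: 9:03 AM–6:05 PM = 9 h 2 min
Fri: 5:29 AM–1:08 PM = 7 h 39 min
Sat: 8:39 AM–5:10 PM = 8 h 31 min
Sun: 5:44 AM–4:44 PM = 11 h 0 min
Total worked: 47 h 48 min = 2868 min.
Regular 40 h 0 min = 2400 min at €38.50/h; overtime 7 h 48 min = 468 min at €77.00/h.
Pay = (2400 × €38.50 + 468 × €77.00) ÷ 60 = €2140.60.

€2140.60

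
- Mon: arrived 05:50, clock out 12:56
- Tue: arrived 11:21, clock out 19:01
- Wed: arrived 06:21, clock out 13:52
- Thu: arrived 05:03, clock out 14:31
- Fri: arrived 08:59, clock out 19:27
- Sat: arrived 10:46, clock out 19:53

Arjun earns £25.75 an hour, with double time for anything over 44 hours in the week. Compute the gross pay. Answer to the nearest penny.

Mon: 05:50–12:56 = 7 h 6 min
Tue: 11:21–19:01 = 7 h 40 min
Wed: 06:21–13:52 = 7 h 31 min
Thu: 05:03–14:31 = 9 h 28 min
Fri: 08:59–19:27 = 10 h 28 min
Sat: 10:46–19:53 = 9 h 7 min
Total worked: 51 h 20 min = 3080 min.
Regular 44 h 0 min = 2640 min at £25.75/h; overtime 7 h 20 min = 440 min at £51.50/h.
Pay = (2640 × £25.75 + 440 × £51.50) ÷ 60 = £1510.67.

£1510.67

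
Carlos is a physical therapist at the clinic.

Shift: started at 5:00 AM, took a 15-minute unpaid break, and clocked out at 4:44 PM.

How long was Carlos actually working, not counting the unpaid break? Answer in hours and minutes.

11 h 29 min

Shift: 5:00 AM–4:44 PM = 11 h 44 min; less 15 min break → 11 h 29 min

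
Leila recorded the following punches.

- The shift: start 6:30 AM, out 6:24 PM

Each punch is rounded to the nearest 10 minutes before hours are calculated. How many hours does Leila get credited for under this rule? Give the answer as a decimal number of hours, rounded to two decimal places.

11.83 hours

The shift: in 6:30 AM→6:30 AM, out 6:24 PM→6:20 PM; 11 h 50 min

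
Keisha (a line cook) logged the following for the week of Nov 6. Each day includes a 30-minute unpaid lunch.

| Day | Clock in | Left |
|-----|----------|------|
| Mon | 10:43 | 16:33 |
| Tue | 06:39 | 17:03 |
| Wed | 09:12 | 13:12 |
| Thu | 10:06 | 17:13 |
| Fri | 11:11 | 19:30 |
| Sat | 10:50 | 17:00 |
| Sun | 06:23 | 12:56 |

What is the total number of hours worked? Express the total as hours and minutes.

Mon: 10:43–16:33 = 5 h 50 min; less 30 min break → 5 h 20 min
Tue: 06:39–17:03 = 10 h 24 min; less 30 min break → 9 h 54 min
Wed: 09:12–13:12 = 4 h 0 min; less 30 min break → 3 h 30 min
Thu: 10:06–17:13 = 7 h 7 min; less 30 min break → 6 h 37 min
Fri: 11:11–19:30 = 8 h 19 min; less 30 min break → 7 h 49 min
Sat: 10:50–17:00 = 6 h 10 min; less 30 min break → 5 h 40 min
Sun: 06:23–12:56 = 6 h 33 min; less 30 min break → 6 h 3 min
Total: 5 h 20 min + 9 h 54 min + 3 h 30 min + 6 h 37 min + 7 h 49 min + 5 h 40 min + 6 h 3 min = 44 h 53 min.

44 h 53 min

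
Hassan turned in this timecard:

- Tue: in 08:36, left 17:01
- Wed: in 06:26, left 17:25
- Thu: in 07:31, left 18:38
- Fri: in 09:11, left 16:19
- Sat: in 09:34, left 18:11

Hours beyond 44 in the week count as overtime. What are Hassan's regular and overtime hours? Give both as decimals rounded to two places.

Regular 44.00 hours, overtime 2.27 hours

Tue: 08:36–17:01 = 8 h 25 min
Wed: 06:26–17:25 = 10 h 59 min
Thu: 07:31–18:38 = 11 h 7 min
Fri: 09:11–16:19 = 7 h 8 min
Sat: 09:34–18:11 = 8 h 37 min
Total worked: 46 h 16 min = 46.27 h.
Threshold 44 h → overtime 2 h 16 min, regular 44 h 0 min.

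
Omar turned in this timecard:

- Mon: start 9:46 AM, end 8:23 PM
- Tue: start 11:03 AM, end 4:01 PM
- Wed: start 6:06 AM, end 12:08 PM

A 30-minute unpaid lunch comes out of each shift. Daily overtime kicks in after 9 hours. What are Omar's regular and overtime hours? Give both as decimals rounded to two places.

Regular 19.00 hours, overtime 1.12 hours

Mon: 9:46 AM–8:23 PM = 10 h 37 min; less 30 min break → 10 h 7 min
Tue: 11:03 AM–4:01 PM = 4 h 58 min; less 30 min break → 4 h 28 min
Wed: 6:06 AM–12:08 PM = 6 h 2 min; less 30 min break → 5 h 32 min
Mon reg 9 h 0 min / OT 1 h 7 min; Tue reg 4 h 28 min / OT 0 h 0 min; Wed reg 5 h 32 min / OT 0 h 0 min.
Totals: regular 19 h 0 min, overtime 1 h 7 min.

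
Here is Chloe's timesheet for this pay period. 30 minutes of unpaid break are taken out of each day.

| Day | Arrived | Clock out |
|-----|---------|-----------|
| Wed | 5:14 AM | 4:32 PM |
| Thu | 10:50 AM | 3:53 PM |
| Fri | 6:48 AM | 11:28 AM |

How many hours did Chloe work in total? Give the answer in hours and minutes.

Wed: 5:14 AM–4:32 PM = 11 h 18 min; less 30 min break → 10 h 48 min
Thu: 10:50 AM–3:53 PM = 5 h 3 min; less 30 min break → 4 h 33 min
Fri: 6:48 AM–11:28 AM = 4 h 40 min; less 30 min break → 4 h 10 min
Total: 10 h 48 min + 4 h 33 min + 4 h 10 min = 19 h 31 min.

19 h 31 min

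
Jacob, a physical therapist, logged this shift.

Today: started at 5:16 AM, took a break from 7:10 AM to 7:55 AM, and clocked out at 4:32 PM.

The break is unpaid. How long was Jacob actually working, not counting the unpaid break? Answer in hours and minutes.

Today: 5:16 AM–4:32 PM = 11 h 16 min; less 45 min break → 10 h 31 min

10 h 31 min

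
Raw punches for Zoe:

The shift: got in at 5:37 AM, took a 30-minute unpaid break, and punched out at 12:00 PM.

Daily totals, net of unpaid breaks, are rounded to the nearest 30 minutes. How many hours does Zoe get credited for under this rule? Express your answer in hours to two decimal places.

The shift: 5:37 AM–12:00 PM = 6 h 23 min − 30 min = 5 h 53 min → rounds to 6 h 0 min

6.00 hours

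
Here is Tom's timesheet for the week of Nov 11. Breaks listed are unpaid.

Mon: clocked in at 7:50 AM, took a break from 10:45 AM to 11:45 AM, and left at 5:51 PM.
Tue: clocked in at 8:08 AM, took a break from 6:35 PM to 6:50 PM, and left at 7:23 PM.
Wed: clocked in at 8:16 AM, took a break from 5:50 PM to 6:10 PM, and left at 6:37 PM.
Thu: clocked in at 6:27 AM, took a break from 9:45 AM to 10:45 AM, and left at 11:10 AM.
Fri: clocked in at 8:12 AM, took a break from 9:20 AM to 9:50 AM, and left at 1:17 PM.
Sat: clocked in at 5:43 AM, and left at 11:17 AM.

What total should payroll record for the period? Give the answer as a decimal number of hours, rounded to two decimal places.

43.90 hours

Mon: 7:50 AM–5:51 PM = 10 h 1 min; less 60 min break → 9 h 1 min
Tue: 8:08 AM–7:23 PM = 11 h 15 min; less 15 min break → 11 h 0 min
Wed: 8:16 AM–6:37 PM = 10 h 21 min; less 20 min break → 10 h 1 min
Thu: 6:27 AM–11:10 AM = 4 h 43 min; less 60 min break → 3 h 43 min
Fri: 8:12 AM–1:17 PM = 5 h 5 min; less 30 min break → 4 h 35 min
Sat: 5:43 AM–11:17 AM = 5 h 34 min
Total: 9 h 1 min + 11 h 0 min + 10 h 1 min + 3 h 43 min + 4 h 35 min + 5 h 34 min = 43 h 54 min.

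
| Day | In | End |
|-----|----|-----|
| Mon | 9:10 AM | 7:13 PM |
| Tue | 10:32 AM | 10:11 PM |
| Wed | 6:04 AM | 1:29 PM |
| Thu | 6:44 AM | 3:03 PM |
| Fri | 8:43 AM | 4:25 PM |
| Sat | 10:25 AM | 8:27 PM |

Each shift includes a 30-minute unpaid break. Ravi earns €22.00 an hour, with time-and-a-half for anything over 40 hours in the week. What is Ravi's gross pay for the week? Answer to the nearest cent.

Mon: 9:10 AM–7:13 PM = 10 h 3 min; less 30 min break → 9 h 33 min
Tue: 10:32 AM–10:11 PM = 11 h 39 min; less 30 min break → 11 h 9 min
Wed: 6:04 AM–1:29 PM = 7 h 25 min; less 30 min break → 6 h 55 min
Thu: 6:44 AM–3:03 PM = 8 h 19 min; less 30 min break → 7 h 49 min
Fri: 8:43 AM–4:25 PM = 7 h 42 min; less 30 min break → 7 h 12 min
Sat: 10:25 AM–8:27 PM = 10 h 2 min; less 30 min break → 9 h 32 min
Total worked: 52 h 10 min = 3130 min.
Regular 40 h 0 min = 2400 min at €22.00/h; overtime 12 h 10 min = 730 min at €33.00/h.
Pay = (2400 × €22.00 + 730 × €33.00) ÷ 60 = €1281.50.

€1281.50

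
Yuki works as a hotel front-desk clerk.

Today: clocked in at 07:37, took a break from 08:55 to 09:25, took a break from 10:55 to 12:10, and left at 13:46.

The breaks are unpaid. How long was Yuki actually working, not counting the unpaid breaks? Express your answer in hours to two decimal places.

4.40 hours

Today: 07:37–13:46 = 6 h 9 min; less 105 min break → 4 h 24 min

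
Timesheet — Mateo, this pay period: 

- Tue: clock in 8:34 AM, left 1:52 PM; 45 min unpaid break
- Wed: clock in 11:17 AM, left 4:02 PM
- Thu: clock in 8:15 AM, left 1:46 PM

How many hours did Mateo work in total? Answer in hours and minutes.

14 h 49 min

Tue: 8:34 AM–1:52 PM = 5 h 18 min; less 45 min break → 4 h 33 min
Wed: 11:17 AM–4:02 PM = 4 h 45 min
Thu: 8:15 AM–1:46 PM = 5 h 31 min
Total: 4 h 33 min + 4 h 45 min + 5 h 31 min = 14 h 49 min.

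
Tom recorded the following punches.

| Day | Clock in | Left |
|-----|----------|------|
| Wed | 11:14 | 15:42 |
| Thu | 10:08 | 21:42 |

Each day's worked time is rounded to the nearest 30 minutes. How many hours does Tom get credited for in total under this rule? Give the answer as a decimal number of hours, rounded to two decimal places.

Wed: 11:14–15:42 = 4 h 28 min → rounds to 4 h 30 min
Thu: 10:08–21:42 = 11 h 34 min → rounds to 11 h 30 min
Total credited: 16 h 0 min.

16.00 hours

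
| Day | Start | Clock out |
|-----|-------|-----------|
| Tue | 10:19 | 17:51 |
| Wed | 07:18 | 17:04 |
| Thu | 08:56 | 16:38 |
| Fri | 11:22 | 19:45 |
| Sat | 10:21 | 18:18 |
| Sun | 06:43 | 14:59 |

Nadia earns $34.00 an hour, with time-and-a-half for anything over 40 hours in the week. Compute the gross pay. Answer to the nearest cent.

Tue: 10:19–17:51 = 7 h 32 min
Wed: 07:18–17:04 = 9 h 46 min
Thu: 08:56–16:38 = 7 h 42 min
Fri: 11:22–19:45 = 8 h 23 min
Sat: 10:21–18:18 = 7 h 57 min
Sun: 06:43–14:59 = 8 h 16 min
Total worked: 49 h 36 min = 2976 min.
Regular 40 h 0 min = 2400 min at $34.00/h; overtime 9 h 36 min = 576 min at $51.00/h.
Pay = (2400 × $34.00 + 576 × $51.00) ÷ 60 = $1849.60.

$1849.60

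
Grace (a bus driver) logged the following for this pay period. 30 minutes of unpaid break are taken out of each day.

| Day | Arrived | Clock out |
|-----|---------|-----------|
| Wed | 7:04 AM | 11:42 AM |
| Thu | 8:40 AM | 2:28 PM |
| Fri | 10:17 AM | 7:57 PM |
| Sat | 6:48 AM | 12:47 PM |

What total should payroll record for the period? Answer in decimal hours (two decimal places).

Wed: 7:04 AM–11:42 AM = 4 h 38 min; less 30 min break → 4 h 8 min
Thu: 8:40 AM–2:28 PM = 5 h 48 min; less 30 min break → 5 h 18 min
Fri: 10:17 AM–7:57 PM = 9 h 40 min; less 30 min break → 9 h 10 min
Sat: 6:48 AM–12:47 PM = 5 h 59 min; less 30 min break → 5 h 29 min
Total: 4 h 8 min + 5 h 18 min + 9 h 10 min + 5 h 29 min = 24 h 5 min.

24.08 hours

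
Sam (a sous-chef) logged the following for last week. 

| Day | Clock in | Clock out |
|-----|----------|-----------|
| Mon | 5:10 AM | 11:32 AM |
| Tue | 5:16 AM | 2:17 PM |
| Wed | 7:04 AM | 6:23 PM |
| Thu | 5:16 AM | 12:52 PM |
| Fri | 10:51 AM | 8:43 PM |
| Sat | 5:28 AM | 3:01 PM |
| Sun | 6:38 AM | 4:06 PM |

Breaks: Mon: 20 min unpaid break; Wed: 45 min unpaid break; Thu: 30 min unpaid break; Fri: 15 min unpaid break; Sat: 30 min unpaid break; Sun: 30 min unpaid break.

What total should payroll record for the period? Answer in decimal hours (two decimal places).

60.35 hours

Mon: 5:10 AM–11:32 AM = 6 h 22 min; less 20 min break → 6 h 2 min
Tue: 5:16 AM–2:17 PM = 9 h 1 min
Wed: 7:04 AM–6:23 PM = 11 h 19 min; less 45 min break → 10 h 34 min
Thu: 5:16 AM–12:52 PM = 7 h 36 min; less 30 min break → 7 h 6 min
Fri: 10:51 AM–8:43 PM = 9 h 52 min; less 15 min break → 9 h 37 min
Sat: 5:28 AM–3:01 PM = 9 h 33 min; less 30 min break → 9 h 3 min
Sun: 6:38 AM–4:06 PM = 9 h 28 min; less 30 min break → 8 h 58 min
Total: 6 h 2 min + 9 h 1 min + 10 h 34 min + 7 h 6 min + 9 h 37 min + 9 h 3 min + 8 h 58 min = 60 h 21 min.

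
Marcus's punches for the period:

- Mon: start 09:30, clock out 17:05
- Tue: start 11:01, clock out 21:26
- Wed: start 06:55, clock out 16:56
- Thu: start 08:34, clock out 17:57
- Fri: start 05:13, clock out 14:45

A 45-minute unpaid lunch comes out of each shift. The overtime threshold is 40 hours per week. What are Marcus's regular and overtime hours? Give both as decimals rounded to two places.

Regular 40.00 hours, overtime 3.18 hours

Mon: 09:30–17:05 = 7 h 35 min; less 45 min break → 6 h 50 min
Tue: 11:01–21:26 = 10 h 25 min; less 45 min break → 9 h 40 min
Wed: 06:55–16:56 = 10 h 1 min; less 45 min break → 9 h 16 min
Thu: 08:34–17:57 = 9 h 23 min; less 45 min break → 8 h 38 min
Fri: 05:13–14:45 = 9 h 32 min; less 45 min break → 8 h 47 min
Total worked: 43 h 11 min = 43.18 h.
Threshold 40 h → overtime 3 h 11 min, regular 40 h 0 min.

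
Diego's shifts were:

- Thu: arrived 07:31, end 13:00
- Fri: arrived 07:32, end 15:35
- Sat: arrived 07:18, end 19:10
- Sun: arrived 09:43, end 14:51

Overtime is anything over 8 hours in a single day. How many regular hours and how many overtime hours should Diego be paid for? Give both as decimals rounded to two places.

Thu: 07:31–13:00 = 5 h 29 min
Fri: 07:32–15:35 = 8 h 3 min
Sat: 07:18–19:10 = 11 h 52 min
Sun: 09:43–14:51 = 5 h 8 min
Thu reg 5 h 29 min / OT 0 h 0 min; Fri reg 8 h 0 min / OT 0 h 3 min; Sat reg 8 h 0 min / OT 3 h 52 min; Sun reg 5 h 8 min / OT 0 h 0 min.
Totals: regular 26 h 37 min, overtime 3 h 55 min.

Regular 26.62 hours, overtime 3.92 hours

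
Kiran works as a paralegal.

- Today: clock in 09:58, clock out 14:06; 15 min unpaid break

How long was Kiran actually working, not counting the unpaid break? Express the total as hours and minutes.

Today: 09:58–14:06 = 4 h 8 min; less 15 min break → 3 h 53 min

3 h 53 min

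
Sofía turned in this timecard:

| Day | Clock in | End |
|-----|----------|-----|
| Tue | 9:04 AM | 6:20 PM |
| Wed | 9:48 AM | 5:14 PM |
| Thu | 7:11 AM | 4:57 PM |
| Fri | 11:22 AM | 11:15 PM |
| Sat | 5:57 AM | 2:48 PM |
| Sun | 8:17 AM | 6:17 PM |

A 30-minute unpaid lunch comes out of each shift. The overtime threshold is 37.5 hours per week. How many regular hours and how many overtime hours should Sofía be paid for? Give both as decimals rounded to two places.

Regular 37.50 hours, overtime 16.70 hours

Tue: 9:04 AM–6:20 PM = 9 h 16 min; less 30 min break → 8 h 46 min
Wed: 9:48 AM–5:14 PM = 7 h 26 min; less 30 min break → 6 h 56 min
Thu: 7:11 AM–4:57 PM = 9 h 46 min; less 30 min break → 9 h 16 min
Fri: 11:22 AM–11:15 PM = 11 h 53 min; less 30 min break → 11 h 23 min
Sat: 5:57 AM–2:48 PM = 8 h 51 min; less 30 min break → 8 h 21 min
Sun: 8:17 AM–6:17 PM = 10 h 0 min; less 30 min break → 9 h 30 min
Total worked: 54 h 12 min = 54.20 h.
Threshold 37.5 h → overtime 16 h 42 min, regular 37 h 30 min.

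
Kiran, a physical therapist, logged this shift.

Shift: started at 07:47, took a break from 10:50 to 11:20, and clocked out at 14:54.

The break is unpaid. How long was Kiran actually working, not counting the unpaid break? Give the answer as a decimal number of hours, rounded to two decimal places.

6.62 hours

Shift: 07:47–14:54 = 7 h 7 min; less 30 min break → 6 h 37 min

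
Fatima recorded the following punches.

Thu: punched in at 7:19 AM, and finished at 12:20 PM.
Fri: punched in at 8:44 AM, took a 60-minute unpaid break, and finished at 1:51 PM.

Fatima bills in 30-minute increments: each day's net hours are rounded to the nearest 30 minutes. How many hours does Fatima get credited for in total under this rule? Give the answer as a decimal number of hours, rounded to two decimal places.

Thu: 7:19 AM–12:20 PM = 5 h 1 min → rounds to 5 h 0 min
Fri: 8:44 AM–1:51 PM = 5 h 7 min − 60 min = 4 h 7 min → rounds to 4 h 0 min
Total credited: 9 h 0 min.

9.00 hours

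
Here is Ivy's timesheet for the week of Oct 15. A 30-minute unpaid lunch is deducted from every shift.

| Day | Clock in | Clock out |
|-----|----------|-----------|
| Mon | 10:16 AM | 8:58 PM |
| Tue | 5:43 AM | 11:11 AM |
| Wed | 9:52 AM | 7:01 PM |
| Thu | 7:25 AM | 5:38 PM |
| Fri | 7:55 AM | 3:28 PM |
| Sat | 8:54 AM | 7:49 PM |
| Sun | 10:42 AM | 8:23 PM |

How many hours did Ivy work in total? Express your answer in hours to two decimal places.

Mon: 10:16 AM–8:58 PM = 10 h 42 min; less 30 min break → 10 h 12 min
Tue: 5:43 AM–11:11 AM = 5 h 28 min; less 30 min break → 4 h 58 min
Wed: 9:52 AM–7:01 PM = 9 h 9 min; less 30 min break → 8 h 39 min
Thu: 7:25 AM–5:38 PM = 10 h 13 min; less 30 min break → 9 h 43 min
Fri: 7:55 AM–3:28 PM = 7 h 33 min; less 30 min break → 7 h 3 min
Sat: 8:54 AM–7:49 PM = 10 h 55 min; less 30 min break → 10 h 25 min
Sun: 10:42 AM–8:23 PM = 9 h 41 min; less 30 min break → 9 h 11 min
Total: 10 h 12 min + 4 h 58 min + 8 h 39 min + 9 h 43 min + 7 h 3 min + 10 h 25 min + 9 h 11 min = 60 h 11 min.

60.18 hours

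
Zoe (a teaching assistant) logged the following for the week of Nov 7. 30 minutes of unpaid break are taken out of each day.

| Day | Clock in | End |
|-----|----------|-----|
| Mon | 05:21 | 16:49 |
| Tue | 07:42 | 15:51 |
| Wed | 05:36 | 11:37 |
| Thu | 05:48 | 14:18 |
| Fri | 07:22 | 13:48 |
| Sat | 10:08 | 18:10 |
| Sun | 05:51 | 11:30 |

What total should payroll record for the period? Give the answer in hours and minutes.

50 h 45 min

Mon: 05:21–16:49 = 11 h 28 min; less 30 min break → 10 h 58 min
Tue: 07:42–15:51 = 8 h 9 min; less 30 min break → 7 h 39 min
Wed: 05:36–11:37 = 6 h 1 min; less 30 min break → 5 h 31 min
Thu: 05:48–14:18 = 8 h 30 min; less 30 min break → 8 h 0 min
Fri: 07:22–13:48 = 6 h 26 min; less 30 min break → 5 h 56 min
Sat: 10:08–18:10 = 8 h 2 min; less 30 min break → 7 h 32 min
Sun: 05:51–11:30 = 5 h 39 min; less 30 min break → 5 h 9 min
Total: 10 h 58 min + 7 h 39 min + 5 h 31 min + 8 h 0 min + 5 h 56 min + 7 h 32 min + 5 h 9 min = 50 h 45 min.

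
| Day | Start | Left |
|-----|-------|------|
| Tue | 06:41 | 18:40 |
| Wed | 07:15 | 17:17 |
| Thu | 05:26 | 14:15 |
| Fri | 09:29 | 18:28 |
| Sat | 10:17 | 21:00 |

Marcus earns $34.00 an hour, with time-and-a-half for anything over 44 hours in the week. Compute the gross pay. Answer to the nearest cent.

$1829.20

Tue: 06:41–18:40 = 11 h 59 min
Wed: 07:15–17:17 = 10 h 2 min
Thu: 05:26–14:15 = 8 h 49 min
Fri: 09:29–18:28 = 8 h 59 min
Sat: 10:17–21:00 = 10 h 43 min
Total worked: 50 h 32 min = 3032 min.
Regular 44 h 0 min = 2640 min at $34.00/h; overtime 6 h 32 min = 392 min at $51.00/h.
Pay = (2640 × $34.00 + 392 × $51.00) ÷ 60 = $1829.20.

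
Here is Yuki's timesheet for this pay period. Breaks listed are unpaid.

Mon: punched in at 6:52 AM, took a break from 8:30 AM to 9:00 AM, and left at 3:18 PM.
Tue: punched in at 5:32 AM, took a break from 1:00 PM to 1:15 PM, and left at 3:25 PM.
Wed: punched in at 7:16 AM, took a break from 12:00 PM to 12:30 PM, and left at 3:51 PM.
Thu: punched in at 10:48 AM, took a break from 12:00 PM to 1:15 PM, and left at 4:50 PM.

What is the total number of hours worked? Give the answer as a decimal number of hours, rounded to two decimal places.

Mon: 6:52 AM–3:18 PM = 8 h 26 min; less 30 min break → 7 h 56 min
Tue: 5:32 AM–3:25 PM = 9 h 53 min; less 15 min break → 9 h 38 min
Wed: 7:16 AM–3:51 PM = 8 h 35 min; less 30 min break → 8 h 5 min
Thu: 10:48 AM–4:50 PM = 6 h 2 min; less 75 min break → 4 h 47 min
Total: 7 h 56 min + 9 h 38 min + 8 h 5 min + 4 h 47 min = 30 h 26 min.

30.43 hours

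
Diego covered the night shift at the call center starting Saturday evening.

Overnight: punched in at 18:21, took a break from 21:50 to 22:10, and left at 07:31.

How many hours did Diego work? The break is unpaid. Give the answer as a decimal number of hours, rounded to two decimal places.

Overnight: 18:21 → midnight = 5 h 39 min; midnight → 07:31 = 7 h 31 min; span 13 h 10 min; less 20 min break → 12 h 50 min

12.83 hours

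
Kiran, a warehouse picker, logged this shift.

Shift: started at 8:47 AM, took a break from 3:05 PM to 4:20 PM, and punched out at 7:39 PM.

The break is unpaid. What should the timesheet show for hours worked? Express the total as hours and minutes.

9 h 37 min

Shift: 8:47 AM–7:39 PM = 10 h 52 min; less 75 min break → 9 h 37 min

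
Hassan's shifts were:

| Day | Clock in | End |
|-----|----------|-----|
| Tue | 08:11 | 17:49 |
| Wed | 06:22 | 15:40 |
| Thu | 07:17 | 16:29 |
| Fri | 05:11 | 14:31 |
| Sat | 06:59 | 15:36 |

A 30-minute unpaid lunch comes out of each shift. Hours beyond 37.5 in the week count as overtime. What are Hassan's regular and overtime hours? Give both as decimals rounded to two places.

Tue: 08:11–17:49 = 9 h 38 min; less 30 min break → 9 h 8 min
Wed: 06:22–15:40 = 9 h 18 min; less 30 min break → 8 h 48 min
Thu: 07:17–16:29 = 9 h 12 min; less 30 min break → 8 h 42 min
Fri: 05:11–14:31 = 9 h 20 min; less 30 min break → 8 h 50 min
Sat: 06:59–15:36 = 8 h 37 min; less 30 min break → 8 h 7 min
Total worked: 43 h 35 min = 43.58 h.
Threshold 37.5 h → overtime 6 h 5 min, regular 37 h 30 min.

Regular 37.50 hours, overtime 6.08 hours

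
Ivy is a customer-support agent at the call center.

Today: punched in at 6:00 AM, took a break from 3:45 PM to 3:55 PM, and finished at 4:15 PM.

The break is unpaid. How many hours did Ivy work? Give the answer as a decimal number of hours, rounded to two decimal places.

10.08 hours

Today: 6:00 AM–4:15 PM = 10 h 15 min; less 10 min break → 10 h 5 min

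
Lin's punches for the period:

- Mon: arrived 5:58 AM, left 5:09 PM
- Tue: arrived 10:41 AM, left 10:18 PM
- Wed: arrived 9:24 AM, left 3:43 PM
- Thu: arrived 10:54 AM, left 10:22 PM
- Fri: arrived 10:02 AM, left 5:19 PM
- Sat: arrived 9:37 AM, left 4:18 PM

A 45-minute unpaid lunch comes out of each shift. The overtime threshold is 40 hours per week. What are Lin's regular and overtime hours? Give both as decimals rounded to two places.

Regular 40.00 hours, overtime 10.05 hours

Mon: 5:58 AM–5:09 PM = 11 h 11 min; less 45 min break → 10 h 26 min
Tue: 10:41 AM–10:18 PM = 11 h 37 min; less 45 min break → 10 h 52 min
Wed: 9:24 AM–3:43 PM = 6 h 19 min; less 45 min break → 5 h 34 min
Thu: 10:54 AM–10:22 PM = 11 h 28 min; less 45 min break → 10 h 43 min
Fri: 10:02 AM–5:19 PM = 7 h 17 min; less 45 min break → 6 h 32 min
Sat: 9:37 AM–4:18 PM = 6 h 41 min; less 45 min break → 5 h 56 min
Total worked: 50 h 3 min = 50.05 h.
Threshold 40 h → overtime 10 h 3 min, regular 40 h 0 min.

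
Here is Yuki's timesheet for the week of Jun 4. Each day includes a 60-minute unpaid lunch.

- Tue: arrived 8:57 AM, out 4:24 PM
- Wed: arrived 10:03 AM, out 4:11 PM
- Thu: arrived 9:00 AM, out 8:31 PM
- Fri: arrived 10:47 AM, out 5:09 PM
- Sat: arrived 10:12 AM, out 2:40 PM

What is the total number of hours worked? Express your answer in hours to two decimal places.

Tue: 8:57 AM–4:24 PM = 7 h 27 min; less 60 min break → 6 h 27 min
Wed: 10:03 AM–4:11 PM = 6 h 8 min; less 60 min break → 5 h 8 min
Thu: 9:00 AM–8:31 PM = 11 h 31 min; less 60 min break → 10 h 31 min
Fri: 10:47 AM–5:09 PM = 6 h 22 min; less 60 min break → 5 h 22 min
Sat: 10:12 AM–2:40 PM = 4 h 28 min; less 60 min break → 3 h 28 min
Total: 6 h 27 min + 5 h 8 min + 10 h 31 min + 5 h 22 min + 3 h 28 min = 30 h 56 min.

30.93 hours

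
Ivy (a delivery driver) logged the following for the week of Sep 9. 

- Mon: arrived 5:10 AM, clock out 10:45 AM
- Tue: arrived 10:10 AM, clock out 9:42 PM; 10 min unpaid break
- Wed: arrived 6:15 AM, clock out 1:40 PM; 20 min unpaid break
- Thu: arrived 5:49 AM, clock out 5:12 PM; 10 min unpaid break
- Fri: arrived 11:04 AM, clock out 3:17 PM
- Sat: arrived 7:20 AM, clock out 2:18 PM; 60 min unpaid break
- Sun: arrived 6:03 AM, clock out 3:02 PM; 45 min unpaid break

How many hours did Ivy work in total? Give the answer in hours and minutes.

Mon: 5:10 AM–10:45 AM = 5 h 35 min
Tue: 10:10 AM–9:42 PM = 11 h 32 min; less 10 min break → 11 h 22 min
Wed: 6:15 AM–1:40 PM = 7 h 25 min; less 20 min break → 7 h 5 min
Thu: 5:49 AM–5:12 PM = 11 h 23 min; less 10 min break → 11 h 13 min
Fri: 11:04 AM–3:17 PM = 4 h 13 min
Sat: 7:20 AM–2:18 PM = 6 h 58 min; less 60 min break → 5 h 58 min
Sun: 6:03 AM–3:02 PM = 8 h 59 min; less 45 min break → 8 h 14 min
Total: 5 h 35 min + 11 h 22 min + 7 h 5 min + 11 h 13 min + 4 h 13 min + 5 h 58 min + 8 h 14 min = 53 h 40 min.

53 h 40 min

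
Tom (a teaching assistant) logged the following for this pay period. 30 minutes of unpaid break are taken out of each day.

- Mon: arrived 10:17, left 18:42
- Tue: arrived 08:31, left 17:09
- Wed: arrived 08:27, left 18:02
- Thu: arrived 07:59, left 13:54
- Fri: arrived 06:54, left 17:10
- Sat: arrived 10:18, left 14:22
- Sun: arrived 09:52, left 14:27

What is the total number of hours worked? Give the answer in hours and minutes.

47 h 58 min

Mon: 10:17–18:42 = 8 h 25 min; less 30 min break → 7 h 55 min
Tue: 08:31–17:09 = 8 h 38 min; less 30 min break → 8 h 8 min
Wed: 08:27–18:02 = 9 h 35 min; less 30 min break → 9 h 5 min
Thu: 07:59–13:54 = 5 h 55 min; less 30 min break → 5 h 25 min
Fri: 06:54–17:10 = 10 h 16 min; less 30 min break → 9 h 46 min
Sat: 10:18–14:22 = 4 h 4 min; less 30 min break → 3 h 34 min
Sun: 09:52–14:27 = 4 h 35 min; less 30 min break → 4 h 5 min
Total: 7 h 55 min + 8 h 8 min + 9 h 5 min + 5 h 25 min + 9 h 46 min + 3 h 34 min + 4 h 5 min = 47 h 58 min.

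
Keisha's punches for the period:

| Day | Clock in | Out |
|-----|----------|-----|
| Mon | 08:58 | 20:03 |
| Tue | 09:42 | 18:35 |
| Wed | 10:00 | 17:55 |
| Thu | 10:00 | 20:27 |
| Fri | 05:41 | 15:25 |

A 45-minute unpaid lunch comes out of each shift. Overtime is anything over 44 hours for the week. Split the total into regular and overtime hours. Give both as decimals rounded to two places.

Regular 44.00 hours, overtime 0.32 hours

Mon: 08:58–20:03 = 11 h 5 min; less 45 min break → 10 h 20 min
Tue: 09:42–18:35 = 8 h 53 min; less 45 min break → 8 h 8 min
Wed: 10:00–17:55 = 7 h 55 min; less 45 min break → 7 h 10 min
Thu: 10:00–20:27 = 10 h 27 min; less 45 min break → 9 h 42 min
Fri: 05:41–15:25 = 9 h 44 min; less 45 min break → 8 h 59 min
Total worked: 44 h 19 min = 44.32 h.
Threshold 44 h → overtime 0 h 19 min, regular 44 h 0 min.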